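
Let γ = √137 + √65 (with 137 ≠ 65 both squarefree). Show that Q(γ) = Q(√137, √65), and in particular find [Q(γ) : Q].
[Q(γ) : Q] = 4 (equivalently, Q(γ) = Q(√137, √65))

Obviously Q(γ) ⊆ Q(√137, √65), and [Q(√137, √65):Q] = 4 (since 137, 65 are distinct squarefree integers > 1 with 8905 not a perfect square). To show equality we compute the minimal polynomial of γ. From γ = √137 + √65: γ^2 = 137 + 2√(8905) + 65 = 202 + 2√(8905), so γ^2 - 202 = 2√(8905); squaring, (γ^2 - 202)^2 = 4·8905, i.e. γ^4 - 404γ^2 + 40804 - 35620 = 0, i.e. γ^4 - 404γ^2 + 5184 = 0. So γ is a root of x^4 - 404x^2 + 5184. This polynomial is irreducible over Q: it has no rational root (each ±√137 ± √65 is irrational), and any factorization into two quadratics over Q would force √(8905) ∈ Q (pairing opposite roots) or √137, √65 ∈ Q (other pairings), all impossible. Hence [Q(γ):Q] = 4 = [Q(√137, √65):Q], so Q(γ) = Q(√137, √65).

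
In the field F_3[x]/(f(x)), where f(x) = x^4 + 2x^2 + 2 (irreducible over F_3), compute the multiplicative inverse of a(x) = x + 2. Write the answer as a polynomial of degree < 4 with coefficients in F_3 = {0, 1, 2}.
a(x)^(-1) ≡ x^3 + x^2 (mod f(x))

Since f is irreducible over F_3, F_3[x]/(f) is a field and a(x) ≠ 0 has an inverse. Apply the extended Euclidean algorithm to f(x) and a(x) in F_3[x]: f(x) = (x^3 + x^2)·a(x) + (2). The last nonzero remainder is the constant 2 = gcd(f, a) in F_3. Back-substituting through the division chain expresses 2 = s(x)·a(x) + t(x)·f(x) with s(x) ≡ 2x^3 + 2x^2 (mod f), so (2x^3 + 2x^2)·a(x) ≡ 2 (mod f). Multiplying by 2^(-1) ≡ 2 in F_3 gives a(x)^(-1) ≡ 2·(2x^3 + 2x^2) ≡ x^3 + x^2 (mod f). Check: (x + 2)·(x^3 + x^2) = x^4 + 2x^2 ≡ 1 (mod x^4 + 2x^2 + 2).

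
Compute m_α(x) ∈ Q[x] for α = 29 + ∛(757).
m_α(x) = x^3 - 87x^2 + 2523x - 25146

Set β = α - 29 = ∛(757), so β^3 = 757. Then (α - 29)^3 - 757 = 0, i.e. α is a root of g(x) = (x - 29)^3 - 757 = x^3 - 87x^2 + 2523x - 25146. Since g(x) = h(x - 29) where h(x) = x^3 - 757, and h is irreducible over Q (because 757 is not a perfect cube, so h has no rational root, and a monic cubic with no rational root is irreducible), g is also irreducible (irreducibility is preserved under the substitution x → x - 29). Hence m_α(x) = x^3 - 87x^2 + 2523x - 25146.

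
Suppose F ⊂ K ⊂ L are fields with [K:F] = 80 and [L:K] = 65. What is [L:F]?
[L:F] = 5200

The tower law says that for any tower of field extensions F ⊂ K ⊂ L with finite degrees, [L:F] = [L:K] · [K:F]. Here this gives [L:F] = 65 · 80 = 5200.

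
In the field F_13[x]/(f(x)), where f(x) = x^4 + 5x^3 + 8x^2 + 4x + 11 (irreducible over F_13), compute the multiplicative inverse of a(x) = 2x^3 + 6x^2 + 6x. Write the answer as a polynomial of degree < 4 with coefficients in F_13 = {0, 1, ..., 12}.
a(x)^(-1) ≡ 3x^3 + 9x^2 + 7 (mod f(x))

Since f is irreducible over F_13, F_13[x]/(f) is a field and a(x) ≠ 0 has an inverse. Apply the extended Euclidean algorithm to f(x) and a(x) in F_13[x]: f(x) = (7x + 1)·a(x) + (12x^2 + 11x + 11);  a(x) = (11x + 11)·(12x^2 + 11x + 11) + (11x + 9);  (12x^2 + 11x + 11) = (7x)·(11x + 9) + (11). The last nonzero remainder is the constant 11 = gcd(f, a) in F_13. Back-substituting through the division chain expresses 11 = s(x)·a(x) + t(x)·f(x) with s(x) ≡ 7x^3 + 8x^2 + 12 (mod f), so (7x^3 + 8x^2 + 12)·a(x) ≡ 11 (mod f). Multiplying by 11^(-1) ≡ 6 in F_13 gives a(x)^(-1) ≡ 6·(7x^3 + 8x^2 + 12) ≡ 3x^3 + 9x^2 + 7 (mod f). Check: (2x^3 + 6x^2 + 6x)·(3x^3 + 9x^2 + 7) = 6x^6 + 10x^5 + 7x^4 + 3x^3 + 3x^2 + 3x ≡ 1 (mod x^4 + 5x^3 + 8x^2 + 4x + 11).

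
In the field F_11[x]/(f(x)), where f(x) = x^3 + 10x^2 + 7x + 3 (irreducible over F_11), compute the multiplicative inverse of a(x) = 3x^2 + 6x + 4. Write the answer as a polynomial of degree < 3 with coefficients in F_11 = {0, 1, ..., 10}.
a(x)^(-1) ≡ 8x^2 + 7x + 4 (mod f(x))

Since f is irreducible over F_11, F_11[x]/(f) is a field and a(x) ≠ 0 has an inverse. Apply the extended Euclidean algorithm to f(x) and a(x) in F_11[x]: f(x) = (4x + 10)·a(x) + (8x + 7);  a(x) = (10x + 3)·(8x + 7) + (5). The last nonzero remainder is the constant 5 = gcd(f, a) in F_11. Back-substituting through the division chain expresses 5 = s(x)·a(x) + t(x)·f(x) with s(x) ≡ 7x^2 + 2x + 9 (mod f), so (7x^2 + 2x + 9)·a(x) ≡ 5 (mod f). Multiplying by 5^(-1) ≡ 9 in F_11 gives a(x)^(-1) ≡ 9·(7x^2 + 2x + 9) ≡ 8x^2 + 7x + 4 (mod f). Check: (3x^2 + 6x + 4)·(8x^2 + 7x + 4) = 2x^4 + 3x^3 + 9x^2 + 8x + 5 ≡ 1 (mod x^3 + 10x^2 + 7x + 3).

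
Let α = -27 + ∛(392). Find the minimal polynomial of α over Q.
m_α(x) = x^3 + 81x^2 + 2187x + 19291

Set β = α + 27 = ∛(392), so β^3 = 392. Then (α + 27)^3 - 392 = 0, i.e. α is a root of g(x) = (x + 27)^3 - 392 = x^3 + 81x^2 + 2187x + 19291. Since g(x) = h(x + 27) where h(x) = x^3 - 392, and h is irreducible over Q (because 392 is not a perfect cube, so h has no rational root, and a monic cubic with no rational root is irreducible), g is also irreducible (irreducibility is preserved under the substitution x → x + 27). Hence m_α(x) = x^3 + 81x^2 + 2187x + 19291.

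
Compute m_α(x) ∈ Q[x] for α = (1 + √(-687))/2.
m_α(x) = x^2 - x + 172

From 2α - 1 = √(-687), squaring gives (2α - 1)^2 = -687, i.e. 4α^2 - 4α + 1 = -687, so α^2 - α + (1 + 687)/4 = 0. Since -687 ≡ 1 (mod 4), (1 + 687)/4 = 172 ∈ Z. The polynomial x^2 - x + 172 has discriminant 1 - 4·(172) = -687, which is not a perfect square in Q (d = -687 is squarefree and ≠ 1), so x^2 - x + 172 is irreducible over Q. It is the minimal polynomial of α.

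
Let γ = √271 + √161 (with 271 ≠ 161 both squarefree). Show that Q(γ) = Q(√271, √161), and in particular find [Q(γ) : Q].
[Q(γ) : Q] = 4 (equivalently, Q(γ) = Q(√271, √161))

Obviously Q(γ) ⊆ Q(√271, √161), and [Q(√271, √161):Q] = 4 (since 271, 161 are distinct squarefree integers > 1 with 43631 not a perfect square). To show equality we compute the minimal polynomial of γ. From γ = √271 + √161: γ^2 = 271 + 2√(43631) + 161 = 432 + 2√(43631), so γ^2 - 432 = 2√(43631); squaring, (γ^2 - 432)^2 = 4·43631, i.e. γ^4 - 864γ^2 + 186624 - 174524 = 0, i.e. γ^4 - 864γ^2 + 12100 = 0. So γ is a root of x^4 - 864x^2 + 12100. This polynomial is irreducible over Q: it has no rational root (each ±√271 ± √161 is irrational), and any factorization into two quadratics over Q would force √(43631) ∈ Q (pairing opposite roots) or √271, √161 ∈ Q (other pairings), all impossible. Hence [Q(γ):Q] = 4 = [Q(√271, √161):Q], so Q(γ) = Q(√271, √161).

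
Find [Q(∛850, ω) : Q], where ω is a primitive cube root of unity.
[Q(∛850, ω) : Q] = 6

[Q(∛850):Q] = 3 (min poly x^3 - 850, irreducible since 850 is not a perfect cube). [Q(ω):Q] = 2 (min poly x^2 + x + 1). Since Q(∛850) ⊂ R and ω ∉ R, we have ω ∉ Q(∛850), so x^2 + x + 1 remains irreducible over Q(∛850) and [Q(∛850, ω) : Q(∛850)] = 2. By the tower law, [Q(∛850, ω) : Q] = 3 · 2 = 6. (In fact Q(∛850, ω) is the splitting field of x^3 - 850 over Q.)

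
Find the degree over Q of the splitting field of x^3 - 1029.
[K : Q] = 6

The roots of x^3 - 1029 are ∛1029, ω∛1029, ω^2∛1029 where ω = e^(2πi/3) is a primitive cube root of unity, so K = Q(∛1029, ω). Now [Q(∛1029):Q] = 3 (since 1029 is not a perfect cube, x^3 - 1029 is irreducible) and [Q(ω):Q] = 2. Both 2 and 3 divide [K:Q], and [K:Q] ≤ 3·2 = 6, so [K:Q] = 6. (Equivalently: Q(∛1029) ⊂ R but ω ∉ R, so [K : Q(∛1029)] = 2.)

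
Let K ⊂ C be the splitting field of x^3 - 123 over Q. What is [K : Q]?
[K : Q] = 6

The roots of x^3 - 123 are ∛123, ω∛123, ω^2∛123 where ω = e^(2πi/3) is a primitive cube root of unity, so K = Q(∛123, ω). Now [Q(∛123):Q] = 3 (since 123 is not a perfect cube, x^3 - 123 is irreducible) and [Q(ω):Q] = 2. Both 2 and 3 divide [K:Q], and [K:Q] ≤ 3·2 = 6, so [K:Q] = 6. (Equivalently: Q(∛123) ⊂ R but ω ∉ R, so [K : Q(∛123)] = 2.)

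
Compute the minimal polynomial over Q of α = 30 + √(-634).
m_α(x) = x^2 - 60x + 1534

From α - 30 = √(-634), squaring gives (α - 30)^2 = -634, i.e. α^2 - 60α + 900 = -634, so α^2 - 60α + 1534 = 0. The discriminant of x^2 - 60x + 1534 is (-60)^2 - 4·(1534) = 3600 - 6136 = -2536, and 4·(-634) is not a perfect square in Q since -634 is squarefree and ≠ 1. Hence x^2 - 60x + 1534 is irreducible over Q and is the minimal polynomial of α.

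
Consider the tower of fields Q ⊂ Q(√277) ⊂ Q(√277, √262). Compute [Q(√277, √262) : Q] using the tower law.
[Q(√277, √262) : Q] = 4

[Q(√277):Q] = 2 (min poly x^2 - 277, irreducible since 277 is squarefree > 1). For the top step, suppose √262 ∈ Q(√277), say √262 = c + d√277 with c, d ∈ Q. Squaring: 262 = c^2 + 277d^2 + 2cd√277. Since √277 ∉ Q this forces 2cd = 0. If d = 0 then √262 = c ∈ Q, contradicting 262 squarefree > 1. If c = 0 then 262 = 277d^2, so 277·262 = (277d)^2 is a perfect square in Q — but 277·262 = 72574 is not a perfect square (since 277 and 262 are distinct squarefree integers). Contradiction. Hence √262 ∉ Q(√277), so x^2 - 262 stays irreducible over Q(√277) and [Q(√277, √262) : Q(√277)] = 2. By the tower law, [Q(√277, √262) : Q] = 2 · 2 = 4.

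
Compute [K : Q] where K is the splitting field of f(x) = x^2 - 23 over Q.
[K : Q] = 2

f(x) = x^2 - 23 factors as (x - √23)(x + √23). The splitting field is K = Q(√23). Since 23 is squarefree and > 1, it is not a perfect square, so x^2 - 23 is irreducible over Q and [Q(√23) : Q] = 2. Hence [K : Q] = 2.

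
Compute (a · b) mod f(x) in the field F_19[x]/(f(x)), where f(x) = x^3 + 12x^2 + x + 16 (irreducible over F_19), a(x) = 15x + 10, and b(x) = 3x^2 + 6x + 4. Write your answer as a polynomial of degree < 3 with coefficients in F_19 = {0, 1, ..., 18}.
a · b ≡ 17x^2 + 18x + 4 (mod f(x))

Multiply in F_19[x]: a(x)·b(x) = (15x + 10)·(3x^2 + 6x + 4) = 7x^3 + 6x^2 + 6x + 2. This has degree ≥ 3, so divide by f(x) over F_19: 7x^3 + 6x^2 + 6x + 2 = (7)·(x^3 + 12x^2 + x + 16) + (17x^2 + 18x + 4). Hence a·b ≡ 17x^2 + 18x + 4 (mod f). (F_19[x]/(f) is a field with 19^3 = 6859 elements since f is irreducible of degree 3.)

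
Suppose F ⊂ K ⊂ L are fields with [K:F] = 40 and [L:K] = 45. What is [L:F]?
[L:F] = 1800

The tower law says that for any tower of field extensions F ⊂ K ⊂ L with finite degrees, [L:F] = [L:K] · [K:F]. Here this gives [L:F] = 45 · 40 = 1800.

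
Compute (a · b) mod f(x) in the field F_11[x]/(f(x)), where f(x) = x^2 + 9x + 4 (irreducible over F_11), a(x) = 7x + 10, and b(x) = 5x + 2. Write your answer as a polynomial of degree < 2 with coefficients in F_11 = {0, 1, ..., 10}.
a · b ≡ 2x + 1 (mod f(x))

Multiply in F_11[x]: a(x)·b(x) = (7x + 10)·(5x + 2) = 2x^2 + 9x + 9. This has degree ≥ 2, so divide by f(x) over F_11: 2x^2 + 9x + 9 = (2)·(x^2 + 9x + 4) + (2x + 1). Hence a·b ≡ 2x + 1 (mod f). (F_11[x]/(f) is a field with 11^2 = 121 elements since f is irreducible of degree 2.)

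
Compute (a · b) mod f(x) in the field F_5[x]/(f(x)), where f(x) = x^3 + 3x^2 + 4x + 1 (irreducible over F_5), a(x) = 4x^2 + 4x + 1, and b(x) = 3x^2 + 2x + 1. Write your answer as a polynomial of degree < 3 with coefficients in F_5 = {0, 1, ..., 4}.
a · b ≡ 3x + 2 (mod f(x))

Multiply in F_5[x]: a(x)·b(x) = (4x^2 + 4x + 1)·(3x^2 + 2x + 1) = 2x^4 + x + 1. This has degree ≥ 3, so divide by f(x) over F_5: 2x^4 + x + 1 = (2x + 4)·(x^3 + 3x^2 + 4x + 1) + (3x + 2). Hence a·b ≡ 3x + 2 (mod f). (F_5[x]/(f) is a field with 5^3 = 125 elements since f is irreducible of degree 3.)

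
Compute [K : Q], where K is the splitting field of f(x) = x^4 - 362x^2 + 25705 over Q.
[K : Q] = 4

Solving the quadratic in x^2: x^2 = (362 ± √(362^2 - 4·25705))/2 = (362 ± √28224)/2 = (362 ± 168)/2, giving x^2 = 97 or x^2 = 265. So f(x) = (x^2 - 97)(x^2 - 265) and the roots of f are ±√97, ±√265. Hence the splitting field is K = Q(√97, √265). Since 97 and 265 are distinct squarefree integers > 1, their product 25705 is not a perfect square, so √265 ∉ Q(√97). By the tower law [K:Q] = [Q(√97,√265):Q(√97)] · [Q(√97):Q] = 2 · 2 = 4.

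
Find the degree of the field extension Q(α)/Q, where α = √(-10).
[Q(α):Q] = 2

[Q(α):Q] equals the degree of the minimal polynomial of α. Here α^2 = -10 and x^2 + 10 is irreducible (d = -10 is squarefree, ≠ 1, hence not a square), so deg(m_α) = 2. Thus [Q(α):Q] = 2.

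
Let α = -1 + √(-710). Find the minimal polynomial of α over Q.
m_α(x) = x^2 + 2x + 711

From α + 1 = √(-710), squaring gives (α + 1)^2 = -710, i.e. α^2 + 2α + 1 = -710, so α^2 + 2α + 711 = 0. The discriminant of x^2 + 2x + 711 is (2)^2 - 4·(711) = 4 - 2844 = -2840, and 4·(-710) is not a perfect square in Q since -710 is squarefree and ≠ 1. Hence x^2 + 2x + 711 is irreducible over Q and is the minimal polynomial of α.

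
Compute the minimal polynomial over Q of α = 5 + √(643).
m_α(x) = x^2 - 10x - 618

From α - 5 = √(643), squaring gives (α - 5)^2 = 643, i.e. α^2 - 10α + 25 = 643, so α^2 - 10α - 618 = 0. The discriminant of x^2 - 10x - 618 is (-10)^2 - 4·(-618) = 100 + 2472 = 2572, and 4·(643) is not a perfect square in Q since 643 is squarefree and ≠ 1. Hence x^2 - 10x - 618 is irreducible over Q and is the minimal polynomial of α.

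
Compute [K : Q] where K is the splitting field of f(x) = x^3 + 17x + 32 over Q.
[K : Q] = 6

By the rational root test, any rational root of the monic integer polynomial f(x) = x^3 + 17x + 32 must be an integer dividing the constant term 32, i.e. one of ±{1, 2, 4, 8, 16, 32}. Evaluating: f(1) = 50, f(-1) = 14, f(2) = 74, f(-2) = -10, f(4) = 164, f(-4) = -100, f(8) = 680, f(-8) = -616, f(16) = 4400, f(-16) = -4336, f(32) = 33344, f(-32) = -33280; none is 0, so f has no rational root and is therefore irreducible over Q (a cubic with no linear factor over a field is irreducible). For an irreducible cubic, the Galois group is A_3 or S_3 according as the discriminant disc(f) = -4a^3 - 27b^2 = -4·(17)^3 - 27·(32)^2 = -47300 is or is not a square in Q. Here disc(f) = -47300 is not a perfect square in Q, so the Galois group of f over Q is not contained in A_3 and must be all of S_3. The splitting field has degree |S_3| = 6 over Q, so [K : Q] = 6.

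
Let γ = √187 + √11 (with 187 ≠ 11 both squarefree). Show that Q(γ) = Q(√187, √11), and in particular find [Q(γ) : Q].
[Q(γ) : Q] = 4 (equivalently, Q(γ) = Q(√187, √11))

Obviously Q(γ) ⊆ Q(√187, √11), and [Q(√187, √11):Q] = 4 (since 187, 11 are distinct squarefree integers > 1 with 2057 not a perfect square). To show equality we compute the minimal polynomial of γ. From γ = √187 + √11: γ^2 = 187 + 2√(2057) + 11 = 198 + 2√(2057), so γ^2 - 198 = 2√(2057); squaring, (γ^2 - 198)^2 = 4·2057, i.e. γ^4 - 396γ^2 + 39204 - 8228 = 0, i.e. γ^4 - 396γ^2 + 30976 = 0. So γ is a root of x^4 - 396x^2 + 30976. This polynomial is irreducible over Q: it has no rational root (each ±√187 ± √11 is irrational), and any factorization into two quadratics over Q would force √(2057) ∈ Q (pairing opposite roots) or √187, √11 ∈ Q (other pairings), all impossible. Hence [Q(γ):Q] = 4 = [Q(√187, √11):Q], so Q(γ) = Q(√187, √11).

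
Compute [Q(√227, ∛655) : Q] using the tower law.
[Q(√227, ∛655) : Q] = 6

Let L = Q(√227, ∛655). Since Q(√227) ⊂ L and [Q(√227):Q] = 2, the tower law gives 2 | [L:Q]. Likewise Q(∛655) ⊂ L with [Q(∛655):Q] = 3 (because 655 is not a perfect cube), so 3 | [L:Q]. As gcd(2,3) = 1, [L:Q] is divisible by 6. Conversely L is generated over Q by √227 and ∛655, so [L:Q] ≤ 2·3 = 6. Therefore [Q(√227, ∛655) : Q] = 6.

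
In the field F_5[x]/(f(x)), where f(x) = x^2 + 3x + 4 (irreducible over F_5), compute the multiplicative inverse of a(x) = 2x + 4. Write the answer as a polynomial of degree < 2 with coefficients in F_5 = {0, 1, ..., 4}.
a(x)^(-1) ≡ x + 1 (mod f(x))

Since f is irreducible over F_5, F_5[x]/(f) is a field and a(x) ≠ 0 has an inverse. Apply the extended Euclidean algorithm to f(x) and a(x) in F_5[x]: f(x) = (3x + 3)·a(x) + (2). The last nonzero remainder is the constant 2 = gcd(f, a) in F_5. Back-substituting through the division chain expresses 2 = s(x)·a(x) + t(x)·f(x) with s(x) ≡ 2x + 2 (mod f), so (2x + 2)·a(x) ≡ 2 (mod f). Multiplying by 2^(-1) ≡ 3 in F_5 gives a(x)^(-1) ≡ 3·(2x + 2) ≡ x + 1 (mod f). Check: (2x + 4)·(x + 1) = 2x^2 + x + 4 ≡ 1 (mod x^2 + 3x + 4).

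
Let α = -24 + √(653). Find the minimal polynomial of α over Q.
m_α(x) = x^2 + 48x - 77

From α + 24 = √(653), squaring gives (α + 24)^2 = 653, i.e. α^2 + 48α + 576 = 653, so α^2 + 48α - 77 = 0. The discriminant of x^2 + 48x - 77 is (48)^2 - 4·(-77) = 2304 + 308 = 2612, and 4·(653) is not a perfect square in Q since 653 is squarefree and ≠ 1. Hence x^2 + 48x - 77 is irreducible over Q and is the minimal polynomial of α.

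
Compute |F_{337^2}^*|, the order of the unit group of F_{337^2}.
|F_{337^2}^*| = 113568

F_{337^2} has 337^2 = 113569 elements; its multiplicative group consists of all nonzero elements, so |F_{337^2}^*| = 113569 - 1 = 113568. (It is cyclic since any finite subgroup of the multiplicative group of a field is cyclic.)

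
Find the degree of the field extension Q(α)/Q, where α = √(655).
[Q(α):Q] = 2

[Q(α):Q] equals the degree of the minimal polynomial of α. Here α^2 = 655 and x^2 - 655 is irreducible (d = 655 is squarefree, ≠ 1, hence not a square), so deg(m_α) = 2. Thus [Q(α):Q] = 2.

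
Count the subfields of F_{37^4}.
F_{37^4} has 3 subfields

The subfields of F_{p^n} are exactly the fields F_{p^d} for d | n (each is the fixed field of the unique index-d subgroup of Gal(F_{p^n}/F_p) ≅ Z/nZ). The divisors of n = 4 are {1, 2, 4}, giving 3 subfields: F_{37^1}, F_{37^2}, F_{37^4}.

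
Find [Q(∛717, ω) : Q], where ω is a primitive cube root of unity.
[Q(∛717, ω) : Q] = 6

[Q(∛717):Q] = 3 (min poly x^3 - 717, irreducible since 717 is not a perfect cube). [Q(ω):Q] = 2 (min poly x^2 + x + 1). Since Q(∛717) ⊂ R and ω ∉ R, we have ω ∉ Q(∛717), so x^2 + x + 1 remains irreducible over Q(∛717) and [Q(∛717, ω) : Q(∛717)] = 2. By the tower law, [Q(∛717, ω) : Q] = 3 · 2 = 6. (In fact Q(∛717, ω) is the splitting field of x^3 - 717 over Q.)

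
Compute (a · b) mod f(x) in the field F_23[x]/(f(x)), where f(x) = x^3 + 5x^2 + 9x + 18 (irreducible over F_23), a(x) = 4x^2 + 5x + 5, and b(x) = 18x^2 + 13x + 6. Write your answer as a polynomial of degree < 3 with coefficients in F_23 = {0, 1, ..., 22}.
a · b ≡ 2x + 21 (mod f(x))

Multiply in F_23[x]: a(x)·b(x) = (4x^2 + 5x + 5)·(18x^2 + 13x + 6) = 3x^4 + 4x^3 + 18x^2 + 3x + 7. This has degree ≥ 3, so divide by f(x) over F_23: 3x^4 + 4x^3 + 18x^2 + 3x + 7 = (3x + 12)·(x^3 + 5x^2 + 9x + 18) + (2x + 21). Hence a·b ≡ 2x + 21 (mod f). (F_23[x]/(f) is a field with 23^3 = 12167 elements since f is irreducible of degree 3.)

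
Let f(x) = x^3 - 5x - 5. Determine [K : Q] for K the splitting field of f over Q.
[K : Q] = 6

By the rational root test, any rational root of the monic integer polynomial f(x) = x^3 - 5x - 5 must be an integer dividing the constant term -5, i.e. one of ±{1, 5}. Evaluating: f(1) = -9, f(-1) = -1, f(5) = 95, f(-5) = -105; none is 0, so f has no rational root and is therefore irreducible over Q (a cubic with no linear factor over a field is irreducible). For an irreducible cubic, the Galois group is A_3 or S_3 according as the discriminant disc(f) = -4a^3 - 27b^2 = -4·(-5)^3 - 27·(-5)^2 = -175 is or is not a square in Q. Here disc(f) = -175 is not a perfect square in Q, so the Galois group of f over Q is not contained in A_3 and must be all of S_3. The splitting field has degree |S_3| = 6 over Q, so [K : Q] = 6.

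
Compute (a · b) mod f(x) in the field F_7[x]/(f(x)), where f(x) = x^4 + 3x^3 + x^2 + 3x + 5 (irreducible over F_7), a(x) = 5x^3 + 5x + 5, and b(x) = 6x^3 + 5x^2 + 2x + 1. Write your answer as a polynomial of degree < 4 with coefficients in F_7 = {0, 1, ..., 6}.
a · b ≡ x^3 + x^2 + 5x + 2 (mod f(x))

Multiply in F_7[x]: a(x)·b(x) = (5x^3 + 5x + 5)·(6x^3 + 5x^2 + 2x + 1) = 2x^6 + 4x^5 + 5x^4 + 4x^3 + x + 5. This has degree ≥ 4, so divide by f(x) over F_7: 2x^6 + 4x^5 + 5x^4 + 4x^3 + x + 5 = (2x^2 + 5x + 2)·(x^4 + 3x^3 + x^2 + 3x + 5) + (x^3 + x^2 + 5x + 2). Hence a·b ≡ x^3 + x^2 + 5x + 2 (mod f). (F_7[x]/(f) is a field with 7^4 = 2401 elements since f is irreducible of degree 4.)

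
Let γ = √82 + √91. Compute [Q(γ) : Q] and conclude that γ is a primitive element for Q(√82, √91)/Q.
[Q(γ) : Q] = 4 (equivalently, Q(γ) = Q(√82, √91))

Obviously Q(γ) ⊆ Q(√82, √91), and [Q(√82, √91):Q] = 4 (since 82, 91 are distinct squarefree integers > 1 with 7462 not a perfect square). To show equality we compute the minimal polynomial of γ. From γ = √82 + √91: γ^2 = 82 + 2√(7462) + 91 = 173 + 2√(7462), so γ^2 - 173 = 2√(7462); squaring, (γ^2 - 173)^2 = 4·7462, i.e. γ^4 - 346γ^2 + 29929 - 29848 = 0, i.e. γ^4 - 346γ^2 + 81 = 0. So γ is a root of x^4 - 346x^2 + 81. This polynomial is irreducible over Q: it has no rational root (each ±√82 ± √91 is irrational), and any factorization into two quadratics over Q would force √(7462) ∈ Q (pairing opposite roots) or √82, √91 ∈ Q (other pairings), all impossible. Hence [Q(γ):Q] = 4 = [Q(√82, √91):Q], so Q(γ) = Q(√82, √91).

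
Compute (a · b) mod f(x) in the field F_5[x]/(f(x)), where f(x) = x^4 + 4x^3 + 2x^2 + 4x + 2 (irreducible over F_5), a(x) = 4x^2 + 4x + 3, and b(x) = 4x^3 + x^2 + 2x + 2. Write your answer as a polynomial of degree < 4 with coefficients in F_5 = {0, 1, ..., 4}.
a · b ≡ 3x^3 + 3x^2 + 3x + 4 (mod f(x))

Multiply in F_5[x]: a(x)·b(x) = (4x^2 + 4x + 3)·(4x^3 + x^2 + 2x + 2) = x^5 + 4x^3 + 4x^2 + 4x + 1. This has degree ≥ 4, so divide by f(x) over F_5: x^5 + 4x^3 + 4x^2 + 4x + 1 = (x + 1)·(x^4 + 4x^3 + 2x^2 + 4x + 2) + (3x^3 + 3x^2 + 3x + 4). Hence a·b ≡ 3x^3 + 3x^2 + 3x + 4 (mod f). (F_5[x]/(f) is a field with 5^4 = 625 elements since f is irreducible of degree 4.)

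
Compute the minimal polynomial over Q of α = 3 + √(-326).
m_α(x) = x^2 - 6x + 335

From α - 3 = √(-326), squaring gives (α - 3)^2 = -326, i.e. α^2 - 6α + 9 = -326, so α^2 - 6α + 335 = 0. The discriminant of x^2 - 6x + 335 is (-6)^2 - 4·(335) = 36 - 1340 = -1304, and 4·(-326) is not a perfect square in Q since -326 is squarefree and ≠ 1. Hence x^2 - 6x + 335 is irreducible over Q and is the minimal polynomial of α.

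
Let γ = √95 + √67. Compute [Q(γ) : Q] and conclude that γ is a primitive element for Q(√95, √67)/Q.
[Q(γ) : Q] = 4 (equivalently, Q(γ) = Q(√95, √67))

Obviously Q(γ) ⊆ Q(√95, √67), and [Q(√95, √67):Q] = 4 (since 95, 67 are distinct squarefree integers > 1 with 6365 not a perfect square). To show equality we compute the minimal polynomial of γ. From γ = √95 + √67: γ^2 = 95 + 2√(6365) + 67 = 162 + 2√(6365), so γ^2 - 162 = 2√(6365); squaring, (γ^2 - 162)^2 = 4·6365, i.e. γ^4 - 324γ^2 + 26244 - 25460 = 0, i.e. γ^4 - 324γ^2 + 784 = 0. So γ is a root of x^4 - 324x^2 + 784. This polynomial is irreducible over Q: it has no rational root (each ±√95 ± √67 is irrational), and any factorization into two quadratics over Q would force √(6365) ∈ Q (pairing opposite roots) or √95, √67 ∈ Q (other pairings), all impossible. Hence [Q(γ):Q] = 4 = [Q(√95, √67):Q], so Q(γ) = Q(√95, √67).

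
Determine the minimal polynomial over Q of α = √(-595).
m_α(x) = x^2 + 595

α satisfies α^2 + 595 = 0, so x^2 + 595 annihilates α. Since d = -595 is squarefree and ≠ 1, it is not a perfect square in Q, so x^2 + 595 has no rational root and is therefore irreducible over Q (a degree-2 polynomial over a field is irreducible iff it has no root). Hence m_α(x) = x^2 + 595.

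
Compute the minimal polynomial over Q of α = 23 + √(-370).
m_α(x) = x^2 - 46x + 899

From α - 23 = √(-370), squaring gives (α - 23)^2 = -370, i.e. α^2 - 46α + 529 = -370, so α^2 - 46α + 899 = 0. The discriminant of x^2 - 46x + 899 is (-46)^2 - 4·(899) = 2116 - 3596 = -1480, and 4·(-370) is not a perfect square in Q since -370 is squarefree and ≠ 1. Hence x^2 - 46x + 899 is irreducible over Q and is the minimal polynomial of α.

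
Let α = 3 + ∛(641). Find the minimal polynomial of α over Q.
m_α(x) = x^3 - 9x^2 + 27x - 668

Set β = α - 3 = ∛(641), so β^3 = 641. Then (α - 3)^3 - 641 = 0, i.e. α is a root of g(x) = (x - 3)^3 - 641 = x^3 - 9x^2 + 27x - 668. Since g(x) = h(x - 3) where h(x) = x^3 - 641, and h is irreducible over Q (because 641 is not a perfect cube, so h has no rational root, and a monic cubic with no rational root is irreducible), g is also irreducible (irreducibility is preserved under the substitution x → x - 3). Hence m_α(x) = x^3 - 9x^2 + 27x - 668.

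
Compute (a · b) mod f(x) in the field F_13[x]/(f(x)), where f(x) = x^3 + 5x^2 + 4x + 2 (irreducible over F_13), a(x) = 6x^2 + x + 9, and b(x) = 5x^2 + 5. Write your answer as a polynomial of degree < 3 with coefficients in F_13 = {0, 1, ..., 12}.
a · b ≡ 4x^2 + 5x + 10 (mod f(x))

Multiply in F_13[x]: a(x)·b(x) = (6x^2 + x + 9)·(5x^2 + 5) = 4x^4 + 5x^3 + 10x^2 + 5x + 6. This has degree ≥ 3, so divide by f(x) over F_13: 4x^4 + 5x^3 + 10x^2 + 5x + 6 = (4x + 11)·(x^3 + 5x^2 + 4x + 2) + (4x^2 + 5x + 10). Hence a·b ≡ 4x^2 + 5x + 10 (mod f). (F_13[x]/(f) is a field with 13^3 = 2197 elements since f is irreducible of degree 3.)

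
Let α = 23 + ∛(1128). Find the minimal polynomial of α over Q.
m_α(x) = x^3 - 69x^2 + 1587x - 13295

Set β = α - 23 = ∛(1128), so β^3 = 1128. Then (α - 23)^3 - 1128 = 0, i.e. α is a root of g(x) = (x - 23)^3 - 1128 = x^3 - 69x^2 + 1587x - 13295. Since g(x) = h(x - 23) where h(x) = x^3 - 1128, and h is irreducible over Q (because 1128 is not a perfect cube, so h has no rational root, and a monic cubic with no rational root is irreducible), g is also irreducible (irreducibility is preserved under the substitution x → x - 23). Hence m_α(x) = x^3 - 69x^2 + 1587x - 13295.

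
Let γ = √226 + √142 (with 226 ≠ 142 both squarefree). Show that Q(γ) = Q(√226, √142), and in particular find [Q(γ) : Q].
[Q(γ) : Q] = 4 (equivalently, Q(γ) = Q(√226, √142))

Obviously Q(γ) ⊆ Q(√226, √142), and [Q(√226, √142):Q] = 4 (since 226, 142 are distinct squarefree integers > 1 with 32092 not a perfect square). To show equality we compute the minimal polynomial of γ. From γ = √226 + √142: γ^2 = 226 + 2√(32092) + 142 = 368 + 2√(32092), so γ^2 - 368 = 2√(32092); squaring, (γ^2 - 368)^2 = 4·32092, i.e. γ^4 - 736γ^2 + 135424 - 128368 = 0, i.e. γ^4 - 736γ^2 + 7056 = 0. So γ is a root of x^4 - 736x^2 + 7056. This polynomial is irreducible over Q: it has no rational root (each ±√226 ± √142 is irrational), and any factorization into two quadratics over Q would force √(32092) ∈ Q (pairing opposite roots) or √226, √142 ∈ Q (other pairings), all impossible. Hence [Q(γ):Q] = 4 = [Q(√226, √142):Q], so Q(γ) = Q(√226, √142).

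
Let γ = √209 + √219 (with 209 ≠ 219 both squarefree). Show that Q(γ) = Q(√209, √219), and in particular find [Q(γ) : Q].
[Q(γ) : Q] = 4 (equivalently, Q(γ) = Q(√209, √219))

Obviously Q(γ) ⊆ Q(√209, √219), and [Q(√209, √219):Q] = 4 (since 209, 219 are distinct squarefree integers > 1 with 45771 not a perfect square). To show equality we compute the minimal polynomial of γ. From γ = √209 + √219: γ^2 = 209 + 2√(45771) + 219 = 428 + 2√(45771), so γ^2 - 428 = 2√(45771); squaring, (γ^2 - 428)^2 = 4·45771, i.e. γ^4 - 856γ^2 + 183184 - 183084 = 0, i.e. γ^4 - 856γ^2 + 100 = 0. So γ is a root of x^4 - 856x^2 + 100. This polynomial is irreducible over Q: it has no rational root (each ±√209 ± √219 is irrational), and any factorization into two quadratics over Q would force √(45771) ∈ Q (pairing opposite roots) or √209, √219 ∈ Q (other pairings), all impossible. Hence [Q(γ):Q] = 4 = [Q(√209, √219):Q], so Q(γ) = Q(√209, √219).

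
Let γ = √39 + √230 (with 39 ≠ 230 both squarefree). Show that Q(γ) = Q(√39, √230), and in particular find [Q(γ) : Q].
[Q(γ) : Q] = 4 (equivalently, Q(γ) = Q(√39, √230))

Obviously Q(γ) ⊆ Q(√39, √230), and [Q(√39, √230):Q] = 4 (since 39, 230 are distinct squarefree integers > 1 with 8970 not a perfect square). To show equality we compute the minimal polynomial of γ. From γ = √39 + √230: γ^2 = 39 + 2√(8970) + 230 = 269 + 2√(8970), so γ^2 - 269 = 2√(8970); squaring, (γ^2 - 269)^2 = 4·8970, i.e. γ^4 - 538γ^2 + 72361 - 35880 = 0, i.e. γ^4 - 538γ^2 + 36481 = 0. So γ is a root of x^4 - 538x^2 + 36481. This polynomial is irreducible over Q: it has no rational root (each ±√39 ± √230 is irrational), and any factorization into two quadratics over Q would force √(8970) ∈ Q (pairing opposite roots) or √39, √230 ∈ Q (other pairings), all impossible. Hence [Q(γ):Q] = 4 = [Q(√39, √230):Q], so Q(γ) = Q(√39, √230).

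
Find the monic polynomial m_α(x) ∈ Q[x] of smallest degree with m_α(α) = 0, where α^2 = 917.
m_α(x) = x^2 - 917

α satisfies α^2 - 917 = 0, so x^2 - 917 annihilates α. Since d = 917 is squarefree and ≠ 1, it is not a perfect square in Q, so x^2 - 917 has no rational root and is therefore irreducible over Q (a degree-2 polynomial over a field is irreducible iff it has no root). Hence m_α(x) = x^2 - 917.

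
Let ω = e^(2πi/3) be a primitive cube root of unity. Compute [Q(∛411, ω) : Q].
[Q(∛411, ω) : Q] = 6

[Q(∛411):Q] = 3 (min poly x^3 - 411, irreducible since 411 is not a perfect cube). [Q(ω):Q] = 2 (min poly x^2 + x + 1). Since Q(∛411) ⊂ R and ω ∉ R, we have ω ∉ Q(∛411), so x^2 + x + 1 remains irreducible over Q(∛411) and [Q(∛411, ω) : Q(∛411)] = 2. By the tower law, [Q(∛411, ω) : Q] = 3 · 2 = 6. (In fact Q(∛411, ω) is the splitting field of x^3 - 411 over Q.)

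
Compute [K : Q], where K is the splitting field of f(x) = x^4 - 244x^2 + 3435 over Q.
[K : Q] = 4

Solving the quadratic in x^2: x^2 = (244 ± √(244^2 - 4·3435))/2 = (244 ± √45796)/2 = (244 ± 214)/2, giving x^2 = 15 or x^2 = 229. So f(x) = (x^2 - 15)(x^2 - 229) and the roots of f are ±√15, ±√229. Hence the splitting field is K = Q(√15, √229). Since 15 and 229 are distinct squarefree integers > 1, their product 3435 is not a perfect square, so √229 ∉ Q(√15). By the tower law [K:Q] = [Q(√15,√229):Q(√15)] · [Q(√15):Q] = 2 · 2 = 4.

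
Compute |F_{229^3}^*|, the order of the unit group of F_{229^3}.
|F_{229^3}^*| = 12008988

F_{229^3} has 229^3 = 12008989 elements; its multiplicative group consists of all nonzero elements, so |F_{229^3}^*| = 12008989 - 1 = 12008988. (It is cyclic since any finite subgroup of the multiplicative group of a field is cyclic.)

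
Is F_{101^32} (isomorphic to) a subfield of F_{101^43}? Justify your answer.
No: F_{101^32} is not a subfield of F_{101^43}

F_{p^m} embeds in F_{p^n} iff m | n. Here 32 ∤ 43 (since 43 = 1·32 + 11 with remainder 11 ≠ 0), so F_{101^32} is not a subfield of F_{101^43}. Equivalently: if it were, the tower law would give 32 = [F_{101^32}:F_101] dividing [F_{101^43}:F_101] = 43, contradiction.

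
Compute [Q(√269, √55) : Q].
[Q(√269, √55) : Q] = 4

[Q(√269):Q] = 2 (min poly x^2 - 269, irreducible since 269 is squarefree > 1). For the top step, suppose √55 ∈ Q(√269), say √55 = c + d√269 with c, d ∈ Q. Squaring: 55 = c^2 + 269d^2 + 2cd√269. Since √269 ∉ Q this forces 2cd = 0. If d = 0 then √55 = c ∈ Q, contradicting 55 squarefree > 1. If c = 0 then 55 = 269d^2, so 269·55 = (269d)^2 is a perfect square in Q — but 269·55 = 14795 is not a perfect square (since 269 and 55 are distinct squarefree integers). Contradiction. Hence √55 ∉ Q(√269), so x^2 - 55 stays irreducible over Q(√269) and [Q(√269, √55) : Q(√269)] = 2. By the tower law, [Q(√269, √55) : Q] = 2 · 2 = 4.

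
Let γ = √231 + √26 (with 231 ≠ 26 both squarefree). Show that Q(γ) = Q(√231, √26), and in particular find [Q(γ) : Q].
[Q(γ) : Q] = 4 (equivalently, Q(γ) = Q(√231, √26))

Obviously Q(γ) ⊆ Q(√231, √26), and [Q(√231, √26):Q] = 4 (since 231, 26 are distinct squarefree integers > 1 with 6006 not a perfect square). To show equality we compute the minimal polynomial of γ. From γ = √231 + √26: γ^2 = 231 + 2√(6006) + 26 = 257 + 2√(6006), so γ^2 - 257 = 2√(6006); squaring, (γ^2 - 257)^2 = 4·6006, i.e. γ^4 - 514γ^2 + 66049 - 24024 = 0, i.e. γ^4 - 514γ^2 + 42025 = 0. So γ is a root of x^4 - 514x^2 + 42025. This polynomial is irreducible over Q: it has no rational root (each ±√231 ± √26 is irrational), and any factorization into two quadratics over Q would force √(6006) ∈ Q (pairing opposite roots) or √231, √26 ∈ Q (other pairings), all impossible. Hence [Q(γ):Q] = 4 = [Q(√231, √26):Q], so Q(γ) = Q(√231, √26).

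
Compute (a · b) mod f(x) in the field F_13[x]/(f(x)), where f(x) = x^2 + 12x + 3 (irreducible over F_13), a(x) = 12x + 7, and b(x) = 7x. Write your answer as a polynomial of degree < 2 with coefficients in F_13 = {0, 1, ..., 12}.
a · b ≡ 3x + 8 (mod f(x))

Multiply in F_13[x]: a(x)·b(x) = (12x + 7)·(7x) = 6x^2 + 10x. This has degree ≥ 2, so divide by f(x) over F_13: 6x^2 + 10x = (6)·(x^2 + 12x + 3) + (3x + 8). Hence a·b ≡ 3x + 8 (mod f). (F_13[x]/(f) is a field with 13^2 = 169 elements since f is irreducible of degree 2.)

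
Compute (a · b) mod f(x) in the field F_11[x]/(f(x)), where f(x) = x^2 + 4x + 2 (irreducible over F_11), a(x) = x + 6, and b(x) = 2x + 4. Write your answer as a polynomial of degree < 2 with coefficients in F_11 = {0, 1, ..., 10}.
a · b ≡ 8x + 9 (mod f(x))

Multiply in F_11[x]: a(x)·b(x) = (x + 6)·(2x + 4) = 2x^2 + 5x + 2. This has degree ≥ 2, so divide by f(x) over F_11: 2x^2 + 5x + 2 = (2)·(x^2 + 4x + 2) + (8x + 9). Hence a·b ≡ 8x + 9 (mod f). (F_11[x]/(f) is a field with 11^2 = 121 elements since f is irreducible of degree 2.)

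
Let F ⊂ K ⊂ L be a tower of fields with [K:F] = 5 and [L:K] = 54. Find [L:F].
[L:F] = 270

The tower law says that for any tower of field extensions F ⊂ K ⊂ L with finite degrees, [L:F] = [L:K] · [K:F]. Here this gives [L:F] = 54 · 5 = 270.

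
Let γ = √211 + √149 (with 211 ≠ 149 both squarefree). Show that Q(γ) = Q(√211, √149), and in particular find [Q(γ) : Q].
[Q(γ) : Q] = 4 (equivalently, Q(γ) = Q(√211, √149))

Obviously Q(γ) ⊆ Q(√211, √149), and [Q(√211, √149):Q] = 4 (since 211, 149 are distinct squarefree integers > 1 with 31439 not a perfect square). To show equality we compute the minimal polynomial of γ. From γ = √211 + √149: γ^2 = 211 + 2√(31439) + 149 = 360 + 2√(31439), so γ^2 - 360 = 2√(31439); squaring, (γ^2 - 360)^2 = 4·31439, i.e. γ^4 - 720γ^2 + 129600 - 125756 = 0, i.e. γ^4 - 720γ^2 + 3844 = 0. So γ is a root of x^4 - 720x^2 + 3844. This polynomial is irreducible over Q: it has no rational root (each ±√211 ± √149 is irrational), and any factorization into two quadratics over Q would force √(31439) ∈ Q (pairing opposite roots) or √211, √149 ∈ Q (other pairings), all impossible. Hence [Q(γ):Q] = 4 = [Q(√211, √149):Q], so Q(γ) = Q(√211, √149).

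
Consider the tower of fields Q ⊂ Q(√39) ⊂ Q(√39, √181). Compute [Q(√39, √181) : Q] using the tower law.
[Q(√39, √181) : Q] = 4

[Q(√39):Q] = 2 (min poly x^2 - 39, irreducible since 39 is squarefree > 1). For the top step, suppose √181 ∈ Q(√39), say √181 = c + d√39 with c, d ∈ Q. Squaring: 181 = c^2 + 39d^2 + 2cd√39. Since √39 ∉ Q this forces 2cd = 0. If d = 0 then √181 = c ∈ Q, contradicting 181 squarefree > 1. If c = 0 then 181 = 39d^2, so 39·181 = (39d)^2 is a perfect square in Q — but 39·181 = 7059 is not a perfect square (since 39 and 181 are distinct squarefree integers). Contradiction. Hence √181 ∉ Q(√39), so x^2 - 181 stays irreducible over Q(√39) and [Q(√39, √181) : Q(√39)] = 2. By the tower law, [Q(√39, √181) : Q] = 2 · 2 = 4.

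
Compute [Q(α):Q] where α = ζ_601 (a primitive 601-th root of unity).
[Q(α):Q] = 600

The minimal polynomial of ζ_601 over Q is the 601-th cyclotomic polynomial Φ_601(x), which is irreducible over Q and has degree φ(601) = 600. Hence [Q(α):Q] = φ(601) = 600.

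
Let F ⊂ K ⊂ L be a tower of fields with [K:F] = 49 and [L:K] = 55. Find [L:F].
[L:F] = 2695

The tower law says that for any tower of field extensions F ⊂ K ⊂ L with finite degrees, [L:F] = [L:K] · [K:F]. Here this gives [L:F] = 55 · 49 = 2695.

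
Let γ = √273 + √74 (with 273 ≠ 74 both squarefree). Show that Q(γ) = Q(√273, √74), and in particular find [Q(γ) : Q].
[Q(γ) : Q] = 4 (equivalently, Q(γ) = Q(√273, √74))

Obviously Q(γ) ⊆ Q(√273, √74), and [Q(√273, √74):Q] = 4 (since 273, 74 are distinct squarefree integers > 1 with 20202 not a perfect square). To show equality we compute the minimal polynomial of γ. From γ = √273 + √74: γ^2 = 273 + 2√(20202) + 74 = 347 + 2√(20202), so γ^2 - 347 = 2√(20202); squaring, (γ^2 - 347)^2 = 4·20202, i.e. γ^4 - 694γ^2 + 120409 - 80808 = 0, i.e. γ^4 - 694γ^2 + 39601 = 0. So γ is a root of x^4 - 694x^2 + 39601. This polynomial is irreducible over Q: it has no rational root (each ±√273 ± √74 is irrational), and any factorization into two quadratics over Q would force √(20202) ∈ Q (pairing opposite roots) or √273, √74 ∈ Q (other pairings), all impossible. Hence [Q(γ):Q] = 4 = [Q(√273, √74):Q], so Q(γ) = Q(√273, √74).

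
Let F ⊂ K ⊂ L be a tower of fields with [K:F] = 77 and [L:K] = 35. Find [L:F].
[L:F] = 2695

The tower law says that for any tower of field extensions F ⊂ K ⊂ L with finite degrees, [L:F] = [L:K] · [K:F]. Here this gives [L:F] = 35 · 77 = 2695.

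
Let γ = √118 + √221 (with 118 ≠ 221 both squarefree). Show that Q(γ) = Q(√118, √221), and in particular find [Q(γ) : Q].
[Q(γ) : Q] = 4 (equivalently, Q(γ) = Q(√118, √221))

Obviously Q(γ) ⊆ Q(√118, √221), and [Q(√118, √221):Q] = 4 (since 118, 221 are distinct squarefree integers > 1 with 26078 not a perfect square). To show equality we compute the minimal polynomial of γ. From γ = √118 + √221: γ^2 = 118 + 2√(26078) + 221 = 339 + 2√(26078), so γ^2 - 339 = 2√(26078); squaring, (γ^2 - 339)^2 = 4·26078, i.e. γ^4 - 678γ^2 + 114921 - 104312 = 0, i.e. γ^4 - 678γ^2 + 10609 = 0. So γ is a root of x^4 - 678x^2 + 10609. This polynomial is irreducible over Q: it has no rational root (each ±√118 ± √221 is irrational), and any factorization into two quadratics over Q would force √(26078) ∈ Q (pairing opposite roots) or √118, √221 ∈ Q (other pairings), all impossible. Hence [Q(γ):Q] = 4 = [Q(√118, √221):Q], so Q(γ) = Q(√118, √221).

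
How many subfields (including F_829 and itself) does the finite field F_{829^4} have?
F_{829^4} has 3 subfields

The subfields of F_{p^n} are exactly the fields F_{p^d} for d | n (each is the fixed field of the unique index-d subgroup of Gal(F_{p^n}/F_p) ≅ Z/nZ). The divisors of n = 4 are {1, 2, 4}, giving 3 subfields: F_{829^1}, F_{829^2}, F_{829^4}.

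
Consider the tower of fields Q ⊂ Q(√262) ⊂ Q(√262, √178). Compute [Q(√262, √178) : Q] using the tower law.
[Q(√262, √178) : Q] = 4

[Q(√262):Q] = 2 (min poly x^2 - 262, irreducible since 262 is squarefree > 1). For the top step, suppose √178 ∈ Q(√262), say √178 = c + d√262 with c, d ∈ Q. Squaring: 178 = c^2 + 262d^2 + 2cd√262. Since √262 ∉ Q this forces 2cd = 0. If d = 0 then √178 = c ∈ Q, contradicting 178 squarefree > 1. If c = 0 then 178 = 262d^2, so 262·178 = (262d)^2 is a perfect square in Q — but 262·178 = 46636 is not a perfect square (since 262 and 178 are distinct squarefree integers). Contradiction. Hence √178 ∉ Q(√262), so x^2 - 178 stays irreducible over Q(√262) and [Q(√262, √178) : Q(√262)] = 2. By the tower law, [Q(√262, √178) : Q] = 2 · 2 = 4.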